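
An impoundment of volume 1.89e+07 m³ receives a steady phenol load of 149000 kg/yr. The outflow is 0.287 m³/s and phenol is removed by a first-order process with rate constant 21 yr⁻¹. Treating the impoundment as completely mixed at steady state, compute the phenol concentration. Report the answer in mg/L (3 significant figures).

Outflow Q = 0.287 m³/s × 3.156e+07 s/yr = 9.057e+06 m³/yr.
Steady-state CSTR mass balance: W = Q·C + k·V·C, so C = W/(Q + kV).
Q + kV = 9.057e+06 + 21·1.89e+07 = 4.06e+08 m³/yr.
C = 149000/4.06e+08 = 0.000367 kg/m³ = 0.367 mg/L.

0.367 mg/L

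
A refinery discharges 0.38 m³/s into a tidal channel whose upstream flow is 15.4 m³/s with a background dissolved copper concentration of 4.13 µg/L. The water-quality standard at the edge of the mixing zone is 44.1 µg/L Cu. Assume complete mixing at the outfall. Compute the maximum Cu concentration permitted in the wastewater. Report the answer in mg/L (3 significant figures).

1.66 mg/L

4.13 µg/L = 0.00413 mg/L.
44.1 µg/L = 0.0441 mg/L.
Mass balance: 0.0441·15.78 = 0.38·Cₑ + 15.4·0.00413.
Cₑ = (0.6959 − 0.0636) / 0.38 = 1.664 mg/L.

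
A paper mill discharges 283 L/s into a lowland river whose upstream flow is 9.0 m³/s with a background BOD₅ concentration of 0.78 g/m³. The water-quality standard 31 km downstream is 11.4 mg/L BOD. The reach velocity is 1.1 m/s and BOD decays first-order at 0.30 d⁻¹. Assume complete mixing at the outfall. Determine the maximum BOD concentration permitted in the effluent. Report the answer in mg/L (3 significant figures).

388 mg/L

283 L/s = 0.283 m³/s.
Travel time to the compliance point: t = 3.1e+04/1.1 = 2.818e+04 s = 0.3262 d; decay factor exp(−0.30·0.3262) = 0.9068.
So the concentration just after mixing may be at most 11.4/0.9068 = 12.57 mg/L.
Mass balance: 12.57·9.283 = 0.283·Cₑ + 9·0.78.
Cₑ = (116.7 − 7.02) / 0.283 = 387.6 mg/L.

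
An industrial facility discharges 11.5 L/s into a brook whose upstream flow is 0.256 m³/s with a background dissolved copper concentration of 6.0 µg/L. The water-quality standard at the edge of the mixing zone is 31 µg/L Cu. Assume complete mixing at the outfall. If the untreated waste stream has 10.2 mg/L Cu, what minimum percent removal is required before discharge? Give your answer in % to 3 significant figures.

11.5 L/s = 0.0115 m³/s.
6.0 µg/L = 0.006 mg/L.
31 µg/L = 0.031 mg/L.
Mass balance: 0.031·0.2675 = 0.0115·Cₑ + 0.256·0.006.
Cₑ = (0.008293 − 0.001536) / 0.0115 = 0.5875 mg/L.
Required removal = 1 − 0.5875/10.2 = 94.24 %.

94.2 %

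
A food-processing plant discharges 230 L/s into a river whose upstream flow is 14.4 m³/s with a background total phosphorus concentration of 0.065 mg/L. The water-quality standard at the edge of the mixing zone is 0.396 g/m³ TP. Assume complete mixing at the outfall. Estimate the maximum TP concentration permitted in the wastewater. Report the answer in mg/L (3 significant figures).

230 L/s = 0.23 m³/s.
Mass balance: 0.396·14.63 = 0.23·Cₑ + 14.4·0.065.
Cₑ = (5.793 − 0.936) / 0.23 = 21.12 mg/L.

21.1 mg/L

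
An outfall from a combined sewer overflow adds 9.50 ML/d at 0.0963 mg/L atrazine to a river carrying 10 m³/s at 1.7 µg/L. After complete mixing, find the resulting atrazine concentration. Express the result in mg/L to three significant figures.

0.00273 mg/L

9.50 ML/d = 0.11 m³/s.
1.7 µg/L = 0.0017 mg/L.
Flow-weighted mixing gives C = (0.11·0.0963 + 10·0.0017) / (0.11 + 10) = 0.02759/10.11 = 0.002729 mg/L.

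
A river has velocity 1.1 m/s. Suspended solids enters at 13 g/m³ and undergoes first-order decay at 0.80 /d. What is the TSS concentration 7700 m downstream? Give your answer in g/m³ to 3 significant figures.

Travel time t = 7700 m / 1.1 m/s = 7700/1.1 = 7000 s = 0.08102 d.
First-order decay: C = 13·exp(−0.80·0.08102) = 13·0.9372 = 12.18 g/m³.

12.2 g/m³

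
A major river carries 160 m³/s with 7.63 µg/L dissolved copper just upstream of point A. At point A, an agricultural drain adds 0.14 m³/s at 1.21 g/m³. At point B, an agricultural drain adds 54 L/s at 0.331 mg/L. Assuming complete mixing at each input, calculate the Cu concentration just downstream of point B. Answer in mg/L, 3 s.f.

7.63 µg/L = 0.00763 mg/L.
After input A: C = (160·0.00763 + 0.14·1.21) / 160.1 = 0.008681 mg/L.
54 L/s = 0.054 m³/s.
After input B: C = (160.1·0.008681 + 0.054·0.331) / 160.2 = 0.00879 mg/L.

0.00879 mg/L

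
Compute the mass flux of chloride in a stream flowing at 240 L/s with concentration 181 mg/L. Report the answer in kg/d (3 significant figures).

240 L/s = 0.24 m³/s.
Mass flux = Q·C = 0.24 m³/s × 181 g/m³ = 43.44 g/s.
= 43.44 g/s × 86.4 = 3753 kg/d.

3750 kg/d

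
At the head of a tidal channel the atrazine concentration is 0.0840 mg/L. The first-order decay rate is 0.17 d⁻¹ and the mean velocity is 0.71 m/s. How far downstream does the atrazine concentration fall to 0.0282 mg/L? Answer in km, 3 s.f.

394 km

From C = C₀·e^(−kt), t = ln(C₀/C)/k = ln(0.0840/0.0282)/0.17 = 1.091/0.17 = 6.421 d.
Distance = v·t = 0.71 m/s × 5.547e+05 s = 3.939e+05 m = 393.9 km.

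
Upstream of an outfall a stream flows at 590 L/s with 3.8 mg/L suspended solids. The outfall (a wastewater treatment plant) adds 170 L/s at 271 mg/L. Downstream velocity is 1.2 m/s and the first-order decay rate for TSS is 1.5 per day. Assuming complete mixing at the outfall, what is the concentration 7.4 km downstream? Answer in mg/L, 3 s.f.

170 L/s = 0.17 m³/s.
590 L/s = 0.59 m³/s.
After complete mixing, C₀ = (0.17·271 + 0.59·3.8) / 0.76 = 63.57 mg/L.
Travel time t = 7400 m / 1.2 m/s = 6167 s = 0.07137 d.
C = 63.57·exp(−1.5·0.07137) = 63.57·0.8985 = 57.11 mg/L.

57.1 mg/L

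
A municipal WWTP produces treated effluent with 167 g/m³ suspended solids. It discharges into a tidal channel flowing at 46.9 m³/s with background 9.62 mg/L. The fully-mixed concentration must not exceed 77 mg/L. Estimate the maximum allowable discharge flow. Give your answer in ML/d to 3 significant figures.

Mass balance at complete mixing: C_std·(Q_w + Q_r) = Q_w·C_e + Q_r·C_b.
Rearranging, Q_w = Q_r·(C_std − C_b)/(C_e − C_std) = 46.9·(77 − 9.62) / (167 − 77) = 35.11 m³/s.
= 3034 ML/d.

3030 ML/d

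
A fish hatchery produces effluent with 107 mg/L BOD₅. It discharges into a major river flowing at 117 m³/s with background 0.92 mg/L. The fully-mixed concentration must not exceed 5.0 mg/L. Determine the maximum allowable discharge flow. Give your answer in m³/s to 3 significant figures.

4.68 m³/s

Mass balance at complete mixing: C_std·(Q_w + Q_r) = Q_w·C_e + Q_r·C_b.
Rearranging, Q_w = Q_r·(C_std − C_b)/(C_e − C_std) = 117·(5 − 0.92) / (107 − 5) = 4.68 m³/s.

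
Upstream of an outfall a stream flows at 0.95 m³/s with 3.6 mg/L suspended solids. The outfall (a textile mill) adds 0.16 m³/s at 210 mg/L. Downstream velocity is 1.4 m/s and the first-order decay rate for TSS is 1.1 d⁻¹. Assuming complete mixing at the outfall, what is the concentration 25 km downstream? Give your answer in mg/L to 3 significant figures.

26.6 mg/L

After complete mixing, C₀ = (0.16·210 + 0.95·3.6) / 1.11 = 33.35 mg/L.
Travel time t = 2.5e+04 m / 1.4 m/s = 1.786e+04 s = 0.2067 d.
C = 33.35·exp(−1.1·0.2067) = 33.35·0.7966 = 26.57 mg/L.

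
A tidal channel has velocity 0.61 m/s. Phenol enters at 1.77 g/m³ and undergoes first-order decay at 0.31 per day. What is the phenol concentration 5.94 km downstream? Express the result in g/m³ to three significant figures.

1.71 g/m³

Travel time t = 5.94 km / 0.61 m/s = 5940/0.61 = 9738 s = 0.1127 d.
First-order decay: C = 1.77·exp(−0.31·0.1127) = 1.77·0.9657 = 1.709 g/m³.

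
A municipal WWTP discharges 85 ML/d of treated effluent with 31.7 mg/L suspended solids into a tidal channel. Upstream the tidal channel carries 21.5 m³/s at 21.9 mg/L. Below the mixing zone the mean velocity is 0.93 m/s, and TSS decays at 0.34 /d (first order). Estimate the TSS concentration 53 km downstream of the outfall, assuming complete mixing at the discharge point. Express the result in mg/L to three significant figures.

17.8 mg/L

85 ML/d = 0.9838 m³/s.
After complete mixing, C₀ = (0.9838·31.7 + 21.5·21.9) / 22.48 = 22.33 mg/L.
Travel time t = 5.3e+04 m / 0.93 m/s = 5.699e+04 s = 0.6596 d.
C = 22.33·exp(−0.34·0.6596) = 22.33·0.7991 = 17.84 mg/L.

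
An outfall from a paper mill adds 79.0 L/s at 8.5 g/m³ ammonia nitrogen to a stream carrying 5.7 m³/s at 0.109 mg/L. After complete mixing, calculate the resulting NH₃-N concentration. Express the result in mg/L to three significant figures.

0.224 mg/L

79.0 L/s = 0.079 m³/s.
Conservation of mass across the mixing zone: C = (0.079·8.5 + 5.7·0.109) / (0.079 + 5.7) = 1.293/5.779 = 0.2237 mg/L.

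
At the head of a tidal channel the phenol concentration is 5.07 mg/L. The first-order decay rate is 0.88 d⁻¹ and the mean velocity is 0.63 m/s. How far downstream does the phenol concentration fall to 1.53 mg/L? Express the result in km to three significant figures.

74.1 km

From C = C₀·e^(−kt), t = ln(C₀/C)/k = ln(5.07/1.53)/0.88 = 1.198/0.88 = 1.361 d.
Distance = v·t = 0.63 m/s × 1.176e+05 s = 7.411e+04 m = 74.11 km.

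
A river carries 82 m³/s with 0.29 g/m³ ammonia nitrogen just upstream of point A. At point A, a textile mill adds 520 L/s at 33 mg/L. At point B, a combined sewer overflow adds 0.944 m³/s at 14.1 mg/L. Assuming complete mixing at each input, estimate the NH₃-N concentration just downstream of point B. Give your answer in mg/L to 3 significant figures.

0.650 mg/L

520 L/s = 0.52 m³/s.
After input A: C = (82·0.29 + 0.52·33) / 82.52 = 0.4961 mg/L.
After input B: C = (82.52·0.4961 + 0.944·14.1) / 83.46 = 0.65 mg/L.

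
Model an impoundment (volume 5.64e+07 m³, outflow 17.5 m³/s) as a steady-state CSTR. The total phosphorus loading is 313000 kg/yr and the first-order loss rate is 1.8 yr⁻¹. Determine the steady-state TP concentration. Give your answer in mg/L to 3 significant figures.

Outflow Q = 17.5 m³/s × 3.156e+07 s/yr = 5.523e+08 m³/yr.
Steady-state CSTR mass balance: W = Q·C + k·V·C, so C = W/(Q + kV).
Q + kV = 5.523e+08 + 1.8·5.64e+07 = 6.538e+08 m³/yr.
C = 313000/6.538e+08 = 0.0004788 kg/m³ = 0.4788 mg/L.

0.479 mg/L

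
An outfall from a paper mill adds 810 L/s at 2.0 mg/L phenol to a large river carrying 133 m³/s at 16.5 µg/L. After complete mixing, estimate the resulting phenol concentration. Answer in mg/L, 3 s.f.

810 L/s = 0.81 m³/s.
16.5 µg/L = 0.0165 mg/L.
Flow-weighted mixing gives C = (0.81·2 + 133·0.0165) / (0.81 + 133) = 3.815/133.8 = 0.02851 mg/L.

0.0285 mg/L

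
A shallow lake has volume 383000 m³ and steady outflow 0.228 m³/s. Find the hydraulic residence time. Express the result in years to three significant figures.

0.0532 yr

Q = 0.228 m³/s × 3.156e+07 s/yr = 7.195e+06 m³/yr.
Hydraulic residence time τ = V/Q = 383000/7.195e+06 = 0.05323 yr.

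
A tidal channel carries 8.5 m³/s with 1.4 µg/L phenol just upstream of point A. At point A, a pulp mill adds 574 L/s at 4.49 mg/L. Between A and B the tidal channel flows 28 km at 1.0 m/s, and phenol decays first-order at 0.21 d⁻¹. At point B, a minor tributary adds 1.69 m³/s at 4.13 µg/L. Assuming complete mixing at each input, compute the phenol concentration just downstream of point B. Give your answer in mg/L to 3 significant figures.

0.225 mg/L

1.4 µg/L = 0.0014 mg/L.
574 L/s = 0.574 m³/s.
After input A: C = (8.5·0.0014 + 0.574·4.49) / 9.074 = 0.2853 mg/L.
Over the 28 km reach to input B (t = 2.8e+04 s = 0.3241 d), decay gives C = 0.2853·exp(−0.21·0.3241) = 0.2666 mg/L.
4.13 µg/L = 0.00413 mg/L.
After input B: C = (9.074·0.2666 + 1.69·0.00413) / 10.76 = 0.2254 mg/L.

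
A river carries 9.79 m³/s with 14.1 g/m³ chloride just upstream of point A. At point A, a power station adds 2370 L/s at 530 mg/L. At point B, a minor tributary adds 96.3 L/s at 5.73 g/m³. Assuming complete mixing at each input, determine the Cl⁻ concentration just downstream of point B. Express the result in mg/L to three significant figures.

2370 L/s = 2.37 m³/s.
After input A: C = (9.79·14.1 + 2.37·530) / 12.16 = 114.6 mg/L.
96.3 L/s = 0.0963 m³/s.
After input B: C = (12.16·114.6 + 0.0963·5.73) / 12.26 = 113.8 mg/L.

114 mg/L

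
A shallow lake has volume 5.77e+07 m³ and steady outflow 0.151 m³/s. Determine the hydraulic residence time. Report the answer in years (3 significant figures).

Q = 0.151 m³/s × 3.156e+07 s/yr = 4.765e+06 m³/yr.
Hydraulic residence time τ = V/Q = 5.77e+07/4.765e+06 = 12.11 yr.

12.1 yr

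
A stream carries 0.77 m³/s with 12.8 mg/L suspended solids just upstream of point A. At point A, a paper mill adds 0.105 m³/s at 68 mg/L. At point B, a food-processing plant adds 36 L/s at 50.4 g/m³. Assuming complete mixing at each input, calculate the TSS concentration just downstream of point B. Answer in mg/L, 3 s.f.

After input A: C = (0.77·12.8 + 0.105·68) / 0.875 = 19.42 mg/L.
36 L/s = 0.036 m³/s.
After input B: C = (0.875·19.42 + 0.036·50.4) / 0.911 = 20.65 mg/L.

20.6 mg/L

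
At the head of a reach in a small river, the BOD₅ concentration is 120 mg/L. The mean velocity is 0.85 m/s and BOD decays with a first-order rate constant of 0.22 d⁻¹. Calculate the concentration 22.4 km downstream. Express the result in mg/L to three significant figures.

112 mg/L

Travel time t = 22.4 km / 0.85 m/s = 2.24e+04/0.85 = 2.635e+04 s = 0.305 d.
First-order decay: C = 120·exp(−0.22·0.305) = 120·0.9351 = 112.2 mg/L.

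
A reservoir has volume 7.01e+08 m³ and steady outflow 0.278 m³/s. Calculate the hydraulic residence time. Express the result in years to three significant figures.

79.9 yr

Q = 0.278 m³/s × 3.156e+07 s/yr = 8.773e+06 m³/yr.
Hydraulic residence time τ = V/Q = 7.01e+08/8.773e+06 = 79.9 yr.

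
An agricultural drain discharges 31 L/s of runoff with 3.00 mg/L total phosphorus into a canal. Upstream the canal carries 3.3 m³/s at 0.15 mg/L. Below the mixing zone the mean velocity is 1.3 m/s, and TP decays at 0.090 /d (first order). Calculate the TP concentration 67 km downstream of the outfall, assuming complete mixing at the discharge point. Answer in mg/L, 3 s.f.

0.167 mg/L

31 L/s = 0.031 m³/s.
After complete mixing, C₀ = (0.031·3 + 3.3·0.15) / 3.331 = 0.1765 mg/L.
Travel time t = 6.7e+04 m / 1.3 m/s = 5.154e+04 s = 0.5965 d.
C = 0.1765·exp(−0.090·0.5965) = 0.1765·0.9477 = 0.1673 mg/L.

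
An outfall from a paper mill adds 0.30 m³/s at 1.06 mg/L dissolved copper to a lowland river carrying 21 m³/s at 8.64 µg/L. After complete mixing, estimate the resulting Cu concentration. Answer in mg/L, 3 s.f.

8.64 µg/L = 0.00864 mg/L.
Flow-weighted mixing gives C = (0.3·1.06 + 21·0.00864) / (0.3 + 21) = 0.4994/21.3 = 0.02345 mg/L.

0.0234 mg/L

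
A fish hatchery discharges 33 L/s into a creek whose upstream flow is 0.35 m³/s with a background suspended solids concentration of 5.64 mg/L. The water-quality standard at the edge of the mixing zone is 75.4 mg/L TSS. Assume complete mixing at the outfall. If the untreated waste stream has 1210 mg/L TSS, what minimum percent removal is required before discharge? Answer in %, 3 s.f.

32.6 %

33 L/s = 0.033 m³/s.
Mass balance: 75.4·0.383 = 0.033·Cₑ + 0.35·5.64.
Cₑ = (28.88 − 1.974) / 0.033 = 815.3 mg/L.
Required removal = 1 − 815.3/1210 = 32.62 %.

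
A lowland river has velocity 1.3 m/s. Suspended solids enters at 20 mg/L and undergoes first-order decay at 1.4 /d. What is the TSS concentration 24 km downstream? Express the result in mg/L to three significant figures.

14.8 mg/L

Travel time t = 24 km / 1.3 m/s = 2.4e+04/1.3 = 1.846e+04 s = 0.2137 d.
First-order decay: C = 20·exp(−1.4·0.2137) = 20·0.7415 = 14.83 mg/L.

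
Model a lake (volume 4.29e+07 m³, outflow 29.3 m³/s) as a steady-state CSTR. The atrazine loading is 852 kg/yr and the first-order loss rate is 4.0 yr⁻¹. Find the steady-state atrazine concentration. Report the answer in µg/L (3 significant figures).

0.777 µg/L

Outflow Q = 29.3 m³/s × 3.156e+07 s/yr = 9.246e+08 m³/yr.
Steady-state CSTR mass balance: W = Q·C + k·V·C, so C = W/(Q + kV).
Q + kV = 9.246e+08 + 4.0·4.29e+07 = 1.096e+09 m³/yr.
C = 852/1.096e+09 = 7.772e-07 kg/m³ = 0.0007772 mg/L = 0.7772 µg/L.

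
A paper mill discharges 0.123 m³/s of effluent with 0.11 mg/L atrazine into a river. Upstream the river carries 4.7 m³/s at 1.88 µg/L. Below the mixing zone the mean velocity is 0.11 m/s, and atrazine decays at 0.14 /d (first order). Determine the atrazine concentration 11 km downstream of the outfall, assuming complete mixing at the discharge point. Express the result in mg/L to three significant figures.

1.88 µg/L = 0.00188 mg/L.
After complete mixing, C₀ = (0.123·0.11 + 4.7·0.00188) / 4.823 = 0.004637 mg/L.
Travel time t = 1.1e+04 m / 0.11 m/s = 1e+05 s = 1.157 d.
C = 0.004637·exp(−0.14·1.157) = 0.004637·0.8504 = 0.003944 mg/L.

0.00394 mg/L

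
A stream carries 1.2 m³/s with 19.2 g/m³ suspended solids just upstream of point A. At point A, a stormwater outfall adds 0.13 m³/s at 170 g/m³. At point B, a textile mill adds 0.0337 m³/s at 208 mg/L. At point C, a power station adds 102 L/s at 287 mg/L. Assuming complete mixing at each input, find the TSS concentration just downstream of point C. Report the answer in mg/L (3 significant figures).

55.6 mg/L

After input A: C = (1.2·19.2 + 0.13·170) / 1.33 = 33.94 mg/L.
After input B: C = (1.33·33.94 + 0.0337·208) / 1.364 = 38.24 mg/L.
102 L/s = 0.102 m³/s.
After input C: C = (1.364·38.24 + 0.102·287) / 1.466 = 55.55 mg/L.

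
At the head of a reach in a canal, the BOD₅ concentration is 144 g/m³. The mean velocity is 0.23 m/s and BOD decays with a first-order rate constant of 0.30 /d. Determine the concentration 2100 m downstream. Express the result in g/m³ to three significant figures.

140 g/m³

Travel time t = 2100 m / 0.23 m/s = 2100/0.23 = 9130 s = 0.1057 d.
First-order decay: C = 144·exp(−0.30·0.1057) = 144·0.9688 = 139.5 g/m³.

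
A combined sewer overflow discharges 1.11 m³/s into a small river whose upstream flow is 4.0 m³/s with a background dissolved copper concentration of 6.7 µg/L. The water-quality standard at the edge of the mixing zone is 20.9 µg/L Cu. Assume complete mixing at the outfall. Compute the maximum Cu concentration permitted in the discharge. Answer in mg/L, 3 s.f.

0.0721 mg/L

6.7 µg/L = 0.0067 mg/L.
20.9 µg/L = 0.0209 mg/L.
Mass balance: 0.0209·5.11 = 1.11·Cₑ + 4·0.0067.
Cₑ = (0.1068 − 0.0268) / 1.11 = 0.07207 mg/L.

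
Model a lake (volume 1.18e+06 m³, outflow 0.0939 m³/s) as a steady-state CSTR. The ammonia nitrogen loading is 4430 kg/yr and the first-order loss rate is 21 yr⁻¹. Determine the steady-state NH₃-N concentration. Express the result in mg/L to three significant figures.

0.160 mg/L

Outflow Q = 0.0939 m³/s × 3.156e+07 s/yr = 2.963e+06 m³/yr.
Steady-state CSTR mass balance: W = Q·C + k·V·C, so C = W/(Q + kV).
Q + kV = 2.963e+06 + 21·1.18e+06 = 2.774e+07 m³/yr.
C = 4430/2.774e+07 = 0.0001597 kg/m³ = 0.1597 mg/L.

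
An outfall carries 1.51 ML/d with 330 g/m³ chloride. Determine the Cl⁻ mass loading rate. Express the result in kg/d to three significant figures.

498 kg/d

1.51 ML/d = 0.01748 m³/s.
Mass flux = Q·C = 0.01748 m³/s × 330 g/m³ = 5.767 g/s.
= 5.767 g/s × 86.4 = 498.3 kg/d.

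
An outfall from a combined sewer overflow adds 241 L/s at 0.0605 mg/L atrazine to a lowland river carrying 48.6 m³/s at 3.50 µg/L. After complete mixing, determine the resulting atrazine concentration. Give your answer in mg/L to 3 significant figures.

241 L/s = 0.241 m³/s.
3.50 µg/L = 0.0035 mg/L.
Flow-weighted mixing gives C = (0.241·0.0605 + 48.6·0.0035) / (0.241 + 48.6) = 0.1847/48.84 = 0.003781 mg/L.

0.00378 mg/L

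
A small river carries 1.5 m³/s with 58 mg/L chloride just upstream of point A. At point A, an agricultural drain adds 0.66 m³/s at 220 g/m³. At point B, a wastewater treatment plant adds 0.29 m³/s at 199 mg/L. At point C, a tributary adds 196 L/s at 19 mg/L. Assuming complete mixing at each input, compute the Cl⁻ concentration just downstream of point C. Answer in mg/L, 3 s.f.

After input A: C = (1.5·58 + 0.66·220) / 2.16 = 107.5 mg/L.
After input B: C = (2.16·107.5 + 0.29·199) / 2.45 = 118.3 mg/L.
196 L/s = 0.196 m³/s.
After input C: C = (2.45·118.3 + 0.196·19) / 2.646 = 111 mg/L.

111 mg/L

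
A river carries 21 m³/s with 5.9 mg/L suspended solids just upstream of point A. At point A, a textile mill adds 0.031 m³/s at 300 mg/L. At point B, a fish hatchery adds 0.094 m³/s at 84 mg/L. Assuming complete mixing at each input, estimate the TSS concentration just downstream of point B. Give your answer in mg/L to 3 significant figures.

After input A: C = (21·5.9 + 0.031·300) / 21.03 = 6.334 mg/L.
After input B: C = (21.03·6.334 + 0.094·84) / 21.12 = 6.679 mg/L.

6.68 mg/L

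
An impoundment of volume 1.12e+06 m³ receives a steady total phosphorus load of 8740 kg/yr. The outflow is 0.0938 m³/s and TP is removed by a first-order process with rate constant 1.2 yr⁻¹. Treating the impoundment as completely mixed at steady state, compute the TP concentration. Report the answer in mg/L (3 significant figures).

2.03 mg/L

Outflow Q = 0.0938 m³/s × 3.156e+07 s/yr = 2.96e+06 m³/yr.
Steady-state CSTR mass balance: W = Q·C + k·V·C, so C = W/(Q + kV).
Q + kV = 2.96e+06 + 1.2·1.12e+06 = 4.304e+06 m³/yr.
C = 8740/4.304e+06 = 0.002031 kg/m³ = 2.031 mg/L.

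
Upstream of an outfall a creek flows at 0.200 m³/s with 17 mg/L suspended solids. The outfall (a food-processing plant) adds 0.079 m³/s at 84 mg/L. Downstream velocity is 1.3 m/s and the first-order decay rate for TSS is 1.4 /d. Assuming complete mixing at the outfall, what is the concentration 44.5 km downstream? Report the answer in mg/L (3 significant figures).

20.7 mg/L

After complete mixing, C₀ = (0.079·84 + 0.2·17) / 0.279 = 35.97 mg/L.
Travel time t = 4.45e+04 m / 1.3 m/s = 3.423e+04 s = 0.3962 d.
C = 35.97·exp(−1.4·0.3962) = 35.97·0.5743 = 20.66 mg/L.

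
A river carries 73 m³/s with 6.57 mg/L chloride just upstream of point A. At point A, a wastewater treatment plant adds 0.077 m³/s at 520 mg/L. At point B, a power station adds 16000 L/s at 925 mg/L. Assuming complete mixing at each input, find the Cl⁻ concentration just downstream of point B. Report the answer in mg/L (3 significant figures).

172 mg/L

After input A: C = (73·6.57 + 0.077·520) / 73.08 = 7.111 mg/L.
16000 L/s = 16 m³/s.
After input B: C = (73.08·7.111 + 16·925) / 89.08 = 172 mg/L.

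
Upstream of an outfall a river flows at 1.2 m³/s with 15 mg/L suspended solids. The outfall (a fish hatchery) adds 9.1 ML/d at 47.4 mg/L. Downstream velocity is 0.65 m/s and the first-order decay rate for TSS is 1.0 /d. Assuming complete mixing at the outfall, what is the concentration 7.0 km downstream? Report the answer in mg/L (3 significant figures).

9.1 ML/d = 0.1053 m³/s.
After complete mixing, C₀ = (0.1053·47.4 + 1.2·15) / 1.305 = 17.61 mg/L.
Travel time t = 7000 m / 0.65 m/s = 1.077e+04 s = 0.1246 d.
C = 17.61·exp(−1.0·0.1246) = 17.61·0.8828 = 15.55 mg/L.

15.6 mg/L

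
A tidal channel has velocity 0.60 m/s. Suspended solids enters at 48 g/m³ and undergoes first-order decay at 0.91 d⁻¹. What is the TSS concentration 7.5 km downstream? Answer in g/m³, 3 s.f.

42.1 g/m³

Travel time t = 7.5 km / 0.60 m/s = 7500/0.60 = 1.25e+04 s = 0.1447 d.
First-order decay: C = 48·exp(−0.91·0.1447) = 48·0.8766 = 42.08 g/m³.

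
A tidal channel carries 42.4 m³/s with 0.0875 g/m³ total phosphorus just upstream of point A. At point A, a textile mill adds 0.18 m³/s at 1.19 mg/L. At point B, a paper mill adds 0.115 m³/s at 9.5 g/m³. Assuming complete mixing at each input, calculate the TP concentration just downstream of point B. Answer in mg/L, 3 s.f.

0.118 mg/L

After input A: C = (42.4·0.0875 + 0.18·1.19) / 42.58 = 0.09216 mg/L.
After input B: C = (42.58·0.09216 + 0.115·9.5) / 42.7 = 0.1175 mg/L.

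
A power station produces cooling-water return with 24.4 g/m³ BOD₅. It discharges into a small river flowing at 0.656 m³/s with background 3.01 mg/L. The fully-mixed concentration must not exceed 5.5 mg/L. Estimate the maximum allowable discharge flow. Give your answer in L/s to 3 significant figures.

Mass balance at complete mixing: C_std·(Q_w + Q_r) = Q_w·C_e + Q_r·C_b.
Rearranging, Q_w = Q_r·(C_std − C_b)/(C_e − C_std) = 0.656·(5.5 − 3.01) / (24.4 − 5.5) = 0.08643 m³/s.
= 86.43 L/s.

86.4 L/s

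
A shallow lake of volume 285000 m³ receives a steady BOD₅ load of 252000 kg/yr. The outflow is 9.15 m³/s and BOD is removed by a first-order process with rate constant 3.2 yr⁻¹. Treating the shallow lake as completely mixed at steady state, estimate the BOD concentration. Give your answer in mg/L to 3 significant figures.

Outflow Q = 9.15 m³/s × 3.156e+07 s/yr = 2.888e+08 m³/yr.
Steady-state CSTR mass balance: W = Q·C + k·V·C, so C = W/(Q + kV).
Q + kV = 2.888e+08 + 3.2·285000 = 2.897e+08 m³/yr.
C = 252000/2.897e+08 = 0.00087 kg/m³ = 0.87 mg/L.

0.870 mg/L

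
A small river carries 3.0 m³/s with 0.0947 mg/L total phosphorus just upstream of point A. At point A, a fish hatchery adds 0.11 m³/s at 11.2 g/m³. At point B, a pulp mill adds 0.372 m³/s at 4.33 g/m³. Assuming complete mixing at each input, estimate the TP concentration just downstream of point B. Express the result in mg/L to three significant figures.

0.898 mg/L

After input A: C = (3·0.0947 + 0.11·11.2) / 3.11 = 0.4875 mg/L.
After input B: C = (3.11·0.4875 + 0.372·4.33) / 3.482 = 0.898 mg/L.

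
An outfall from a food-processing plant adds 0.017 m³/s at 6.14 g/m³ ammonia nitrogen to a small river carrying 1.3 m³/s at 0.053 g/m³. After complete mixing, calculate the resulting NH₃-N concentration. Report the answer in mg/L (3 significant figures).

0.132 mg/L

By mass balance at complete mixing, C = (0.017·6.14 + 1.3·0.053) / (0.017 + 1.3) = 0.1733/1.317 = 0.1316 mg/L.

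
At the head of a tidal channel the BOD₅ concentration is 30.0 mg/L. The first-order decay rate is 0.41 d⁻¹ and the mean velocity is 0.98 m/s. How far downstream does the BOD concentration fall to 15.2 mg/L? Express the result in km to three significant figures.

From C = C₀·e^(−kt), t = ln(C₀/C)/k = ln(30.0/15.2)/0.41 = 0.6799/0.41 = 1.658 d.
Distance = v·t = 0.98 m/s × 1.433e+05 s = 1.404e+05 m = 140.4 km.

140 km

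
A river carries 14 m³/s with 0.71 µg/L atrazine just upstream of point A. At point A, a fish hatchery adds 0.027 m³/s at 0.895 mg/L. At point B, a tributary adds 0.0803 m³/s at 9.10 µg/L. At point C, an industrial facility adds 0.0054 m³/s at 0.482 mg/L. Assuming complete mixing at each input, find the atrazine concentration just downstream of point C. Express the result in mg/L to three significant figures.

0.00265 mg/L

0.71 µg/L = 0.00071 mg/L.
After input A: C = (14·0.00071 + 0.027·0.895) / 14.03 = 0.002431 mg/L.
9.10 µg/L = 0.0091 mg/L.
After input B: C = (14.03·0.002431 + 0.0803·0.0091) / 14.11 = 0.002469 mg/L.
After input C: C = (14.11·0.002469 + 0.0054·0.482) / 14.11 = 0.002653 mg/L.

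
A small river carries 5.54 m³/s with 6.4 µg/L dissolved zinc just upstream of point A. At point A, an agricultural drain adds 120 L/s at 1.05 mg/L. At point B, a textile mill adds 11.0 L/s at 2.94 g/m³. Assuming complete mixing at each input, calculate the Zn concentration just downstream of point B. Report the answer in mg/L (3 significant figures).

0.0342 mg/L

6.4 µg/L = 0.0064 mg/L.
120 L/s = 0.12 m³/s.
After input A: C = (5.54·0.0064 + 0.12·1.05) / 5.66 = 0.02853 mg/L.
11.0 L/s = 0.011 m³/s.
After input B: C = (5.66·0.02853 + 0.011·2.94) / 5.671 = 0.03417 mg/L.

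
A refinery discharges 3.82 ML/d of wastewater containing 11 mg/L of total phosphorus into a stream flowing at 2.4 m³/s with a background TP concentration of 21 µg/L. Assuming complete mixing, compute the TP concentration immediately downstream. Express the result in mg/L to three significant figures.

0.220 mg/L

3.82 ML/d = 0.04421 m³/s.
21 µg/L = 0.021 mg/L.
Flow-weighted mixing gives C = (0.04421·11 + 2.4·0.021) / (0.04421 + 2.4) = 0.5367/2.444 = 0.2196 mg/L.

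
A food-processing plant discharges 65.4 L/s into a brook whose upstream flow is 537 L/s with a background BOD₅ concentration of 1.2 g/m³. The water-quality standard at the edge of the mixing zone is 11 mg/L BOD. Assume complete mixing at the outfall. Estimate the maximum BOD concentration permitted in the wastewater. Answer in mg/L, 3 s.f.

91.5 mg/L

65.4 L/s = 0.0654 m³/s.
537 L/s = 0.537 m³/s.
Mass balance: 11·0.6024 = 0.0654·Cₑ + 0.537·1.2.
Cₑ = (6.626 − 0.6444) / 0.0654 = 91.47 mg/L.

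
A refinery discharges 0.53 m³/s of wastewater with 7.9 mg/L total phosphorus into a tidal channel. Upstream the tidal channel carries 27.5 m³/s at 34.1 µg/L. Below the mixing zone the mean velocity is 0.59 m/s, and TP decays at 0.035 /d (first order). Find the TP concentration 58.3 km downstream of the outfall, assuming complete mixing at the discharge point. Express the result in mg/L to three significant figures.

34.1 µg/L = 0.0341 mg/L.
After complete mixing, C₀ = (0.53·7.9 + 27.5·0.0341) / 28.03 = 0.1828 mg/L.
Travel time t = 5.83e+04 m / 0.59 m/s = 9.881e+04 s = 1.144 d.
C = 0.1828·exp(−0.035·1.144) = 0.1828·0.9608 = 0.1757 mg/L.

0.176 mg/L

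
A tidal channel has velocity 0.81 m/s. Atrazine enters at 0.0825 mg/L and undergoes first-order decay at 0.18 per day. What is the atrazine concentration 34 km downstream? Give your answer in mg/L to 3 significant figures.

Travel time t = 34 km / 0.81 m/s = 3.4e+04/0.81 = 4.198e+04 s = 0.4858 d.
First-order decay: C = 0.0825·exp(−0.18·0.4858) = 0.0825·0.9163 = 0.07559 mg/L.

0.0756 mg/L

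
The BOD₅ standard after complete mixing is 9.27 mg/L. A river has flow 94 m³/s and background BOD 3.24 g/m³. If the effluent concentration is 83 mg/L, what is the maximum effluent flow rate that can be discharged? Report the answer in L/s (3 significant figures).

7690 L/s

Mass balance at complete mixing: C_std·(Q_w + Q_r) = Q_w·C_e + Q_r·C_b.
Rearranging, Q_w = Q_r·(C_std − C_b)/(C_e − C_std) = 94·(9.27 − 3.24) / (83 − 9.27) = 7.688 m³/s.
= 7688 L/s.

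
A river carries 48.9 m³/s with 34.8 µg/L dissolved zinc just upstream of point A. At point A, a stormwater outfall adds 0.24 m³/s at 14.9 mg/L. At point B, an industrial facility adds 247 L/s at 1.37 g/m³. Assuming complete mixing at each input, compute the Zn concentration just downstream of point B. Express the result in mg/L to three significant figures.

34.8 µg/L = 0.0348 mg/L.
After input A: C = (48.9·0.0348 + 0.24·14.9) / 49.14 = 0.1074 mg/L.
247 L/s = 0.247 m³/s.
After input B: C = (49.14·0.1074 + 0.247·1.37) / 49.39 = 0.1137 mg/L.

0.114 mg/L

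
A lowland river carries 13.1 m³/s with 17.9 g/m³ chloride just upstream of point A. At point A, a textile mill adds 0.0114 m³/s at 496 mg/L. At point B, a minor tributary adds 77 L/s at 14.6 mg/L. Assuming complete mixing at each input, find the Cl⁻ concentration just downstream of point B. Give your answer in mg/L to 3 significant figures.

After input A: C = (13.1·17.9 + 0.0114·496) / 13.11 = 18.32 mg/L.
77 L/s = 0.077 m³/s.
After input B: C = (13.11·18.32 + 0.077·14.6) / 13.19 = 18.29 mg/L.

18.3 mg/L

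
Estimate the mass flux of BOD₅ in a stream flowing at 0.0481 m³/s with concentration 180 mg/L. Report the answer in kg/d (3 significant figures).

Mass flux = Q·C = 0.0481 m³/s × 180 g/m³ = 8.658 g/s.
= 8.658 g/s × 86.4 = 748.1 kg/d.

748 kg/d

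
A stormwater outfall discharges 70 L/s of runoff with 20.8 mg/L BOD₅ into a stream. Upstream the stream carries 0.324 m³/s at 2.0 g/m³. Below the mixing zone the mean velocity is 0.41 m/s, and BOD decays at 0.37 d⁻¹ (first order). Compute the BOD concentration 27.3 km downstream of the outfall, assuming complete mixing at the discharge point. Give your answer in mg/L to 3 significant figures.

4.02 mg/L

70 L/s = 0.07 m³/s.
After complete mixing, C₀ = (0.07·20.8 + 0.324·2) / 0.394 = 5.34 mg/L.
Travel time t = 2.73e+04 m / 0.41 m/s = 6.659e+04 s = 0.7707 d.
C = 5.34·exp(−0.37·0.7707) = 5.34·0.7519 = 4.015 mg/L.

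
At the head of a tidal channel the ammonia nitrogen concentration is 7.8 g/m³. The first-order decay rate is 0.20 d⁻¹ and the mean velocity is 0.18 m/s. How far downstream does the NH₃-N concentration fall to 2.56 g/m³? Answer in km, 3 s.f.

86.6 km

From C = C₀·e^(−kt), t = ln(C₀/C)/k = ln(7.8/2.56)/0.20 = 1.114/0.20 = 5.571 d.
Distance = v·t = 0.18 m/s × 4.813e+05 s = 8.663e+04 m = 86.63 km.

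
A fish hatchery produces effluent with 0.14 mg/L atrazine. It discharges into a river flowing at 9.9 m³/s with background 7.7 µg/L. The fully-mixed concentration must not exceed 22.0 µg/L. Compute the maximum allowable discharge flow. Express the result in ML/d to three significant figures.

104 ML/d

7.7 µg/L = 0.0077 mg/L.
22.0 µg/L = 0.022 mg/L.
Mass balance at complete mixing: C_std·(Q_w + Q_r) = Q_w·C_e + Q_r·C_b.
Rearranging, Q_w = Q_r·(C_std − C_b)/(C_e − C_std) = 9.9·(0.022 − 0.0077) / (0.14 − 0.022) = 1.2 m³/s.
= 103.7 ML/d.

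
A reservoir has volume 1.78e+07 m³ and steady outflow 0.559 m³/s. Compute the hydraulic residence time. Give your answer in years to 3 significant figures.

Q = 0.559 m³/s × 3.156e+07 s/yr = 1.764e+07 m³/yr.
Hydraulic residence time τ = V/Q = 1.78e+07/1.764e+07 = 1.009 yr.

1.01 yr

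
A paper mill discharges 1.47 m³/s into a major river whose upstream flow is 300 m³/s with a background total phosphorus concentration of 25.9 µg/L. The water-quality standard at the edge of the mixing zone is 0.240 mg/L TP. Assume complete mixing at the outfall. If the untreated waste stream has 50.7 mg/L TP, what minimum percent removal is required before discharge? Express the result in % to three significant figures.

13.3 %

25.9 µg/L = 0.0259 mg/L.
Mass balance: 0.24·301.5 = 1.47·Cₑ + 300·0.0259.
Cₑ = (72.35 − 7.77) / 1.47 = 43.93 mg/L.
Required removal = 1 − 43.93/50.7 = 13.35 %.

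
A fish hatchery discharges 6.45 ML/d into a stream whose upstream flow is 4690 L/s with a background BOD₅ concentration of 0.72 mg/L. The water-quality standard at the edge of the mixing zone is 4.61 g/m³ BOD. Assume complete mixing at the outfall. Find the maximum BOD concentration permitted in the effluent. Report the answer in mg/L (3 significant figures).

249 mg/L

6.45 ML/d = 0.07465 m³/s.
4690 L/s = 4.69 m³/s.
Mass balance: 4.61·4.765 = 0.07465·Cₑ + 4.69·0.72.
Cₑ = (21.97 − 3.377) / 0.07465 = 249 mg/L.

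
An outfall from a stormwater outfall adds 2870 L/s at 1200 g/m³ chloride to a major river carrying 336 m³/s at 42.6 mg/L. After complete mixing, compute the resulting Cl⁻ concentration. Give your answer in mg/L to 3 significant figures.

2870 L/s = 2.87 m³/s.
Flow-weighted mixing gives C = (2.87·1200 + 336·42.6) / (2.87 + 336) = 1.776e+04/338.9 = 52.4 mg/L.

52.4 mg/L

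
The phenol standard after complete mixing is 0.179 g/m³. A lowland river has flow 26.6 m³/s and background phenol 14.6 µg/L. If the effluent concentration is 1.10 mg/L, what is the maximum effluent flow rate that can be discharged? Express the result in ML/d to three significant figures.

410 ML/d

14.6 µg/L = 0.0146 mg/L.
Mass balance at complete mixing: C_std·(Q_w + Q_r) = Q_w·C_e + Q_r·C_b.
Rearranging, Q_w = Q_r·(C_std − C_b)/(C_e − C_std) = 26.6·(0.179 − 0.0146) / (1.1 − 0.179) = 4.748 m³/s.
= 410.2 ML/d.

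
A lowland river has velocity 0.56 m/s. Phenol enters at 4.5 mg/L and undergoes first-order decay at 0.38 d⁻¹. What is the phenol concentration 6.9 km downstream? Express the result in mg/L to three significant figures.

4.26 mg/L

Travel time t = 6.9 km / 0.56 m/s = 6900/0.56 = 1.232e+04 s = 0.1426 d.
First-order decay: C = 4.5·exp(−0.38·0.1426) = 4.5·0.9473 = 4.263 mg/L.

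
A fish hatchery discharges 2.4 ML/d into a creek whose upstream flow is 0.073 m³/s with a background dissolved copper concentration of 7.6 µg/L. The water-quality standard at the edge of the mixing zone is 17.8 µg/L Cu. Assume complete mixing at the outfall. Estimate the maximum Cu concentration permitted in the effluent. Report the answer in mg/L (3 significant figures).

2.4 ML/d = 0.02778 m³/s.
7.6 µg/L = 0.0076 mg/L.
17.8 µg/L = 0.0178 mg/L.
Mass balance: 0.0178·0.1008 = 0.02778·Cₑ + 0.073·0.0076.
Cₑ = (0.001794 − 0.0005548) / 0.02778 = 0.04461 mg/L.

0.0446 mg/L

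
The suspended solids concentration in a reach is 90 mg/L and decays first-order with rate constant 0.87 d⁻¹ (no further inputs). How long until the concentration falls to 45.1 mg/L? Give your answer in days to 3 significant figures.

t = ln(C₀/C)/k = ln(90/45.1)/0.87 = 0.6909/0.87 = 0.7942 d.

0.794 d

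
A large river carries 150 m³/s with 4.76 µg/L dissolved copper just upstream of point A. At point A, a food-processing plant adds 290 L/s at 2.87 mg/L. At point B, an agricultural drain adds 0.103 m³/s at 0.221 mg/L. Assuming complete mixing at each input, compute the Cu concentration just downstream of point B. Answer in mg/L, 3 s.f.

4.76 µg/L = 0.00476 mg/L.
290 L/s = 0.29 m³/s.
After input A: C = (150·0.00476 + 0.29·2.87) / 150.3 = 0.01029 mg/L.
After input B: C = (150.3·0.01029 + 0.103·0.221) / 150.4 = 0.01043 mg/L.

0.0104 mg/L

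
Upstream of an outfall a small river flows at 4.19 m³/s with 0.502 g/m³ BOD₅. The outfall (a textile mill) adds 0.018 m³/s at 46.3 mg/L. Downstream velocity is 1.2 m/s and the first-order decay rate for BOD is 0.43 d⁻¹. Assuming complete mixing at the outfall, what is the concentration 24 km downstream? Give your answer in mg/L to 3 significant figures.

0.632 mg/L

After complete mixing, C₀ = (0.018·46.3 + 4.19·0.502) / 4.208 = 0.6979 mg/L.
Travel time t = 2.4e+04 m / 1.2 m/s = 2e+04 s = 0.2315 d.
C = 0.6979·exp(−0.43·0.2315) = 0.6979·0.9053 = 0.6318 mg/L.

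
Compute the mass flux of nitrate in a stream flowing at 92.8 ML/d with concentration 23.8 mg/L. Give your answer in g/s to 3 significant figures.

25.6 g/s

92.8 ML/d = 1.074 m³/s.
Mass flux = Q·C = 1.074 m³/s × 23.8 g/m³ = 25.56 g/s.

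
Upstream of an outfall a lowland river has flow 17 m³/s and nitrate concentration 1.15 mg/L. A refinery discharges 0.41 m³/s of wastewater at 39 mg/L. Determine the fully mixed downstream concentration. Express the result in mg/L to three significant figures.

Flow-weighted mixing gives C = (0.41·39 + 17·1.15) / (0.41 + 17) = 35.54/17.41 = 2.041 mg/L.

2.04 mg/L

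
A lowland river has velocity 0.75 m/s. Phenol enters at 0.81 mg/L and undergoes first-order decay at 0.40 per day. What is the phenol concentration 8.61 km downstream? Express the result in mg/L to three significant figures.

0.768 mg/L

Travel time t = 8.61 km / 0.75 m/s = 8610/0.75 = 1.148e+04 s = 0.1329 d.
First-order decay: C = 0.81·exp(−0.40·0.1329) = 0.81·0.9482 = 0.7681 mg/L.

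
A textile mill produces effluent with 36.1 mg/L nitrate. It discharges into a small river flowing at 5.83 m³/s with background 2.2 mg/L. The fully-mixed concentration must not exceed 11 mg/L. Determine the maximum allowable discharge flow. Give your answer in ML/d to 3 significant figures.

Mass balance at complete mixing: C_std·(Q_w + Q_r) = Q_w·C_e + Q_r·C_b.
Rearranging, Q_w = Q_r·(C_std − C_b)/(C_e − C_std) = 5.83·(11 − 2.2) / (36.1 − 11) = 2.044 m³/s.
= 176.6 ML/d.

177 ML/d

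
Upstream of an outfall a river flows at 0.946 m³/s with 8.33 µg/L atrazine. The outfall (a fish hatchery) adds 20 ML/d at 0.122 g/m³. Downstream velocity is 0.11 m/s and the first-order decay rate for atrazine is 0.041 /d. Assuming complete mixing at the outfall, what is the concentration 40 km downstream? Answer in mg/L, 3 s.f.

0.0258 mg/L

20 ML/d = 0.2315 m³/s.
8.33 µg/L = 0.00833 mg/L.
After complete mixing, C₀ = (0.2315·0.122 + 0.946·0.00833) / 1.177 = 0.03068 mg/L.
Travel time t = 4e+04 m / 0.11 m/s = 3.636e+05 s = 4.209 d.
C = 0.03068·exp(−0.041·4.209) = 0.03068·0.8415 = 0.02581 mg/L.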